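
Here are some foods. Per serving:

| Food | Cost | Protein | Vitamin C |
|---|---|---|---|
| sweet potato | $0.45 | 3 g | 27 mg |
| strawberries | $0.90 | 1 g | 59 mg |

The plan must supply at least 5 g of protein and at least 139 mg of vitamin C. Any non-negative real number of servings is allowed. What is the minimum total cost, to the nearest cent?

$2.16

sweet potato only: max(5/3, 139/27) = 5.148 servings → $2.32.
strawberries only: max(5/1, 139/59) = 5 servings → $4.50.
sweet potato + strawberries with both tight: 1.04 servings and 1.88 servings → $2.16.
The minimum over all feasible corners is $2.16.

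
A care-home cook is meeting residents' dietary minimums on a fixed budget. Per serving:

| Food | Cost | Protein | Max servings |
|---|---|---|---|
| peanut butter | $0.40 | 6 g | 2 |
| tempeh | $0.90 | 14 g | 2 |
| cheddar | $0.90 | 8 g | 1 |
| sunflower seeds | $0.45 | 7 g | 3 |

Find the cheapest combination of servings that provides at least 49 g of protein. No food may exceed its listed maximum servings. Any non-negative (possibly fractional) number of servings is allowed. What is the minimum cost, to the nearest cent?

Cost per g of protein: tempeh $0.0643, sunflower seeds $0.0643, peanut butter $0.0667, cheddar $0.1125.
Take 2 servings of tempeh: +28.0 g protein for $1.80 (total $1.80, still need 21.0 g).
Take 3 servings of sunflower seeds: +21.0 g protein for $1.35 (total $3.15, still need 0.0 g).
Greedy by cheapest-per-g is optimal for a single linear constraint, so the minimum cost is $3.15.

$3.15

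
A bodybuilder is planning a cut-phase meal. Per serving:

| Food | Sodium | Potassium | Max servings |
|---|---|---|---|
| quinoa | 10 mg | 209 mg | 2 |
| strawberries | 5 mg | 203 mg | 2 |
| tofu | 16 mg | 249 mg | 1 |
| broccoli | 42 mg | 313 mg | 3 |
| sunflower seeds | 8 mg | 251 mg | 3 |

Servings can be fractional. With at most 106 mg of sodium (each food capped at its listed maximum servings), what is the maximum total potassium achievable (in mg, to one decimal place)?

Potassium per mg sodium: strawberries 40.6, sunflower seeds 31.38, quinoa 20.9, tofu 15.56, broccoli 7.452.
Take 2 servings of strawberries: uses 10 mg sodium, +406.0 mg potassium (running total 406.0 mg).
Take 3 servings of sunflower seeds: uses 24 mg sodium, +753.0 mg potassium (running total 1159.0 mg).
Take 2 servings of quinoa: uses 20 mg sodium, +418.0 mg potassium (running total 1577.0 mg).
Take 1 serving of tofu: uses 16 mg sodium, +249.0 mg potassium (running total 1826.0 mg).
Take 0.8571 servings of broccoli: uses 36 mg sodium, +268.3 mg potassium (running total 2094.3 mg).
Filling greedily by potassium-per-mg sodium is optimal for one linear limit, giving 2094.3 mg.

2094.3 mg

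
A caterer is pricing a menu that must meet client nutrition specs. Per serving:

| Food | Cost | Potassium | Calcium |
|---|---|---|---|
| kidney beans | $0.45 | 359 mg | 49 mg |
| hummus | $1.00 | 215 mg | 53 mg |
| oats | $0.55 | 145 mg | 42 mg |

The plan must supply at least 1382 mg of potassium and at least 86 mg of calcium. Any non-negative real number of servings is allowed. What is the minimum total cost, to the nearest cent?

$1.73

The cheapest plan sits at a corner of the feasible region — with two constraints it uses at most two foods.
kidney beans only: max(1382/359, 86/49) = 3.85 servings → $1.73.
hummus only: max(1382/215, 86/53) = 6.428 servings → $6.43.
oats only: max(1382/145, 86/42) = 9.531 servings → $5.24.
kidney beans + hummus with both targets exact would need a negative amount; discard.
kidney beans + oats: intersection lies outside the first quadrant.
hummus + oats: the both-tight solution has a negative serving — not a feasible corner.
The minimum over all feasible corners is $1.73.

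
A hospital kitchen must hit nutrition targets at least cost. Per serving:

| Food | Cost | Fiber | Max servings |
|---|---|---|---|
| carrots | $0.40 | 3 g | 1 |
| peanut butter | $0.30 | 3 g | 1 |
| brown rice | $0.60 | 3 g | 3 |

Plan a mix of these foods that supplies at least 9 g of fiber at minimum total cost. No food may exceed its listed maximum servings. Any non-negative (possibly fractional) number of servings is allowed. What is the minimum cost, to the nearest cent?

Cost per g of fiber: peanut butter $0.1000, carrots $0.1333, brown rice $0.2000.
Take 1 serving of peanut butter: +3.0 g fiber for $0.30 (total $0.30, still need 6.0 g).
Take 1 serving of carrots: +3.0 g fiber for $0.40 (total $0.70, still need 3.0 g).
Take 1 serving of brown rice: +3.0 g fiber for $0.60 (total $1.30, still need 0.0 g).
Filling from the cheapest source first is optimal under one linear minimum: $1.30.

$1.30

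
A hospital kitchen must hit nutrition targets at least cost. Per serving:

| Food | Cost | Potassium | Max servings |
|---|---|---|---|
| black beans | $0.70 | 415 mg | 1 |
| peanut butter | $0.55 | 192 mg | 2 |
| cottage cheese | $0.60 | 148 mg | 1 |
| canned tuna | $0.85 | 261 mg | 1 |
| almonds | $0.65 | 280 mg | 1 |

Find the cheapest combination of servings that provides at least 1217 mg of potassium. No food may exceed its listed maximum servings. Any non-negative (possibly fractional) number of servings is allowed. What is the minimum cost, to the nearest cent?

$2.90

Cost per mg of potassium: black beans $0.0017, almonds $0.0023, peanut butter $0.0029, canned tuna $0.0033, cottage cheese $0.0041.
Take 1 serving of black beans: +415.0 mg potassium for $0.70 (total $0.70, still need 802.0 mg).
Take 1 serving of almonds: +280.0 mg potassium for $0.65 (total $1.35, still need 522.0 mg).
Take 2 servings of peanut butter: +384.0 mg potassium for $1.10 (total $2.45, still need 138.0 mg).
Take 0.5287 servings of canned tuna: +138.0 mg potassium for $0.45 (total $2.90, still need 0.0 mg).
Greedy by cheapest-per-mg is optimal for a single linear constraint, so the minimum cost is $2.90.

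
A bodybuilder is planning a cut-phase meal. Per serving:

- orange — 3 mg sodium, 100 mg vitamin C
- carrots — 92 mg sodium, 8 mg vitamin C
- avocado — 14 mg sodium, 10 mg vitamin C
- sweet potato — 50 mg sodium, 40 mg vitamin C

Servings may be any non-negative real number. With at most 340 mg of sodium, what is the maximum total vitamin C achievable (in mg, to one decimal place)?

Vitamin C per mg sodium: orange 33.33, sweet potato 0.8, avocado 0.7143, carrots 0.08696.
With no serving limits, spend the whole sodium allowance on orange: 340 mg / 3 mg × 100 mg = 11333.3 mg.

11333.3 mg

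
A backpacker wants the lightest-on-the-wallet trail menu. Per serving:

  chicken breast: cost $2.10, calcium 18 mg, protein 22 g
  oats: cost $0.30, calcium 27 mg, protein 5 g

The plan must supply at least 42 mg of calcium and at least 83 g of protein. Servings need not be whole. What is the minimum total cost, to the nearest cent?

Check every corner: each single food scaled to meet both minima, and each pair solved so both constraints bind.
chicken breast only: max(42/18, 83/22) = 3.773 servings → $7.92.
oats only: max(42/27, 83/5) = 16.6 servings → $4.98.
chicken breast + oats: intersection lies outside the first quadrant.
So the least-cost plan costs $4.98.

$4.98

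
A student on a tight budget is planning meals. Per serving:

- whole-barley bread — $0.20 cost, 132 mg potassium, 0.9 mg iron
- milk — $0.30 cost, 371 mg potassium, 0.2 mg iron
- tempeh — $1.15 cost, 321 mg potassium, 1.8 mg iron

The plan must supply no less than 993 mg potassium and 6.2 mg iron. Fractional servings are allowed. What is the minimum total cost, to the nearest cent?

A basic optimal solution has at most two foods positive. Try each food alone and each pair with both targets met exactly.
whole-barley bread only: max(993/132, 6.2/0.9) = 7.523 servings → $1.50.
milk only: max(993/371, 6.2/0.2) = 31 servings → $9.30.
tempeh only: max(993/321, 6.2/1.8) = 3.444 servings → $3.96.
whole-barley bread + milk with both tight: 6.834 servings and 0.2449 servings → $1.44.
whole-barley bread + tempeh with both tight: 3.953 servings and 1.468 servings → $2.48.
milk + tempeh with both targets exact would need a negative amount; discard.
The minimum over all feasible corners is $1.44.

$1.44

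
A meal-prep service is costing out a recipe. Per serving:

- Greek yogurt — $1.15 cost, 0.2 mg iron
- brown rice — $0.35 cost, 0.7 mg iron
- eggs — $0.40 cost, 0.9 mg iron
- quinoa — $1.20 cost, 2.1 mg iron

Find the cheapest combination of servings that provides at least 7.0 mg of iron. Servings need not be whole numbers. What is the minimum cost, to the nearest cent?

Cost per mg of iron: eggs $0.4444, brown rice $0.5000, quinoa $0.5714, Greek yogurt $5.7500.
With no serving limits, use only eggs: 7.0 mg / 0.9 mg = 7.778 servings × $0.40 = $3.11.

$3.11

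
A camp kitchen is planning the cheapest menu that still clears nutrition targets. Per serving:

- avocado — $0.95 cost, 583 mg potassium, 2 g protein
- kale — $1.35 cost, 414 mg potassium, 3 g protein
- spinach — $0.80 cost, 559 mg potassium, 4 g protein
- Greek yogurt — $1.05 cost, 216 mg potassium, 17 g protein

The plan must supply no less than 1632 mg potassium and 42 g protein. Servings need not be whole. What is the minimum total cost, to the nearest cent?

$3.79

avocado only: max(1632/583, 42/2) = 21 servings → $19.95.
kale only: max(1632/414, 42/3) = 14 servings → $18.90.
spinach only: max(1632/559, 42/4) = 10.5 servings → $8.40.
Greek yogurt only: max(1632/216, 42/17) = 7.556 servings → $7.93.
avocado + kale: the both-tight solution has a negative serving — not a feasible corner.
avocado + spinach with both targets exact would need a negative amount; discard.
avocado + Greek yogurt with both tight: 1.97 servings and 2.239 servings → $4.22.
kale + spinach: intersection lies outside the first quadrant.
kale + Greek yogurt with both tight: 2.922 servings and 1.955 servings → $6.00.
spinach + Greek yogurt with both tight: 2.161 servings and 1.962 servings → $3.79.
Cheapest feasible corner: $3.79.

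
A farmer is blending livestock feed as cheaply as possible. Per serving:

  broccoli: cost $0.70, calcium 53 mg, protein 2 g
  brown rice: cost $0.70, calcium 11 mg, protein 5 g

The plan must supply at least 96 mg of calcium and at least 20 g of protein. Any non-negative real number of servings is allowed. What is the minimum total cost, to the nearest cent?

$3.25

For a min-cost LP with two ≥-constraints, a basic feasible solution has at most two positive variables.
broccoli only: max(96/53, 20/2) = 10 servings → $7.00.
brown rice only: max(96/11, 20/5) = 8.727 servings → $6.11.
broccoli + brown rice with both tight: 1.07 servings and 3.572 servings → $3.25.
So the least-cost plan costs $3.25.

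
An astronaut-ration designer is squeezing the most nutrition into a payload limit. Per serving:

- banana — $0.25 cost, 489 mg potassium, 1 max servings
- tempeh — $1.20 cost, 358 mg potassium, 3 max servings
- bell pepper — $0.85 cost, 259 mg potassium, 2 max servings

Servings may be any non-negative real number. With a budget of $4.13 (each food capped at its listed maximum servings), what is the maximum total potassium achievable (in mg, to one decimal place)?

Potassium per dollar: banana 1956, bell pepper 304.7, tempeh 298.3.
Take 1 serving of banana: spends $0.25, +489.0 mg potassium (running total 489.0 mg).
Take 2 servings of bell pepper: spends $1.70, +518.0 mg potassium (running total 1007.0 mg).
Take 1.817 servings of tempeh: spends $2.18, +650.4 mg potassium (running total 1657.4 mg).
Filling greedily by potassium-per-dollar is optimal for one linear limit, giving 1657.4 mg.

1657.4 mg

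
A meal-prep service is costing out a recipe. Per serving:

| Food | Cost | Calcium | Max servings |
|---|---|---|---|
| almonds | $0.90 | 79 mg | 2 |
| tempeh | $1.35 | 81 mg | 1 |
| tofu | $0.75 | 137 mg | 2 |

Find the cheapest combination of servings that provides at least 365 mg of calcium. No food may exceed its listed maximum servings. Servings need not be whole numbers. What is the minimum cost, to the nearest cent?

$2.54

Cost per mg of calcium: tofu $0.0055, almonds $0.0114, tempeh $0.0167.
Take 2 servings of tofu: +274.0 mg calcium for $1.50 (total $1.50, still need 91.0 mg).
Take 1.152 servings of almonds: +91.0 mg calcium for $1.04 (total $2.54, still need 0.0 mg).
Filling from the cheapest source first is optimal under one linear minimum: $2.54.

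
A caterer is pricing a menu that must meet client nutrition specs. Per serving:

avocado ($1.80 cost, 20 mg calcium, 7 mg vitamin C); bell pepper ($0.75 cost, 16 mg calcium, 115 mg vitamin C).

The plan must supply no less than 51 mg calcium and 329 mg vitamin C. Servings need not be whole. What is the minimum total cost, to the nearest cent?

For a min-cost LP with two ≥-constraints, a basic feasible solution has at most two positive variables.
avocado only: max(51/20, 329/7) = 47 servings → $84.60.
bell pepper only: max(51/16, 329/115) = 3.188 servings → $2.39.
avocado + bell pepper with both tight: 0.2747 servings and 2.844 servings → $2.63.
So the least-cost plan costs $2.39.

$2.39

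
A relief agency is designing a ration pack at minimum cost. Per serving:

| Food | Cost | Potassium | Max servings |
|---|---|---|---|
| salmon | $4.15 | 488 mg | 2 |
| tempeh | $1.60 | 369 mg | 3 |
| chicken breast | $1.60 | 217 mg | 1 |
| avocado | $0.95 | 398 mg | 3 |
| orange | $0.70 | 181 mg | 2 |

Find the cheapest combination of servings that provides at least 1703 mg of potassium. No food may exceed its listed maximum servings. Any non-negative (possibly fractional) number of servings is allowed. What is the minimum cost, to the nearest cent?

$4.89

Cost per mg of potassium: avocado $0.0024, orange $0.0039, tempeh $0.0043, chicken breast $0.0074, salmon $0.0085.
Take 3 servings of avocado: +1194.0 mg potassium for $2.85 (total $2.85, still need 509.0 mg).
Take 2 servings of orange: +362.0 mg potassium for $1.40 (total $4.25, still need 147.0 mg).
Take 0.3984 servings of tempeh: +147.0 mg potassium for $0.64 (total $4.89, still need 0.0 mg).
Greedy by cheapest-per-mg is optimal for a single linear constraint, so the minimum cost is $4.89.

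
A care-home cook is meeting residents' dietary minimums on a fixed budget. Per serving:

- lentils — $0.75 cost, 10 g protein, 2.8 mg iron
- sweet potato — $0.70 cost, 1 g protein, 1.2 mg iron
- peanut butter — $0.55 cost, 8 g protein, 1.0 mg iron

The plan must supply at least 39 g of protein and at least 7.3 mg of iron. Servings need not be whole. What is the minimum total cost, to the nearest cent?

Compare the cost at each extreme point of the feasible region.
lentils only: max(39/10, 7.3/2.8) = 3.9 servings → $2.92.
sweet potato only: max(39/1, 7.3/1.2) = 39 servings → $27.30.
peanut butter only: max(39/8, 7.3/1.0) = 7.3 servings → $4.01.
lentils + sweet potato with both targets exact would need a negative amount; discard.
lentils + peanut butter with both tight: 1.565 servings and 2.919 servings → $2.78.
sweet potato + peanut butter with both tight: 2.256 servings and 4.593 servings → $4.11.
The minimum over all feasible corners is $2.78.

$2.78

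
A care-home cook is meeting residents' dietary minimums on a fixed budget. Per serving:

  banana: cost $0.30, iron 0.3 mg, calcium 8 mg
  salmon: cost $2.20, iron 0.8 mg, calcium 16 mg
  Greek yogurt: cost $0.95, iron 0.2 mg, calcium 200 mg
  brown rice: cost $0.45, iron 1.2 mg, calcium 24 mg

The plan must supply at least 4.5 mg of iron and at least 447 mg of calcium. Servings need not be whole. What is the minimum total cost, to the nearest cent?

An LP optimum is at a vertex; with two nutrient constraints at most two foods are used. Check each candidate.
banana only: max(4.5/0.3, 447/8) = 55.88 servings → $16.76.
salmon only: max(4.5/0.8, 447/16) = 27.94 servings → $61.46.
Greek yogurt only: max(4.5/0.2, 447/200) = 22.5 servings → $21.38.
brown rice only: max(4.5/1.2, 447/24) = 18.62 servings → $8.38.
banana + salmon: the both-tight solution has a negative serving — not a feasible corner.
banana + Greek yogurt with both tight: 13.88 servings and 1.68 servings → $5.76.
banana + brown rice: the both-tight solution has a negative serving — not a feasible corner.
salmon + Greek yogurt with both tight: 5.17 servings and 1.821 servings → $13.10.
salmon + brown rice (both tight): parallel constraints — no distinct corner.
Greek yogurt + brown rice with both tight: 1.821 servings and 3.446 servings → $3.28.
The minimum over all feasible corners is $3.28.

$3.28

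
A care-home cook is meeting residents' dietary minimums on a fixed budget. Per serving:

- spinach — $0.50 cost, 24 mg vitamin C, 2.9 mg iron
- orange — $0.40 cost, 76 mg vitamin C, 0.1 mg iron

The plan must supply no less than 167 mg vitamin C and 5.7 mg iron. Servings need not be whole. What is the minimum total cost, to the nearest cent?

At the optimum either one food covers both requirements or two foods hit both targets exactly; no other combination can be cheaper.
spinach only: max(167/24, 5.7/2.9) = 6.958 servings → $3.48.
orange only: max(167/76, 5.7/0.1) = 57 servings → $22.80.
spinach + orange with both tight: 1.911 servings and 1.594 servings → $1.59.
The minimum over all feasible corners is $1.59.

$1.59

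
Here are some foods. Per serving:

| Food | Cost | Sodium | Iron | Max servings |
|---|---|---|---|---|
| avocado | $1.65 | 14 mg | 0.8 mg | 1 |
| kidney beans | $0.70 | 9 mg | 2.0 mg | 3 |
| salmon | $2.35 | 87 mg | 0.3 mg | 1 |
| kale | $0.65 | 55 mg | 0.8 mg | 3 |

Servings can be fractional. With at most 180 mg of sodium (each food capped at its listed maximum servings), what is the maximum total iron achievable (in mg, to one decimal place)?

8.8 mg

Iron per mg sodium: kidney beans 0.2222, avocado 0.05714, kale 0.01455, salmon 0.003448.
Take 3 servings of kidney beans: uses 27 mg sodium, +6.0 mg iron (running total 6.0 mg).
Take 1 serving of avocado: uses 14 mg sodium, +0.8 mg iron (running total 6.8 mg).
Take 2.527 servings of kale: uses 139 mg sodium, +2.0 mg iron (running total 8.8 mg).
Filling greedily by iron-per-mg sodium is optimal for one linear limit, giving 8.8 mg.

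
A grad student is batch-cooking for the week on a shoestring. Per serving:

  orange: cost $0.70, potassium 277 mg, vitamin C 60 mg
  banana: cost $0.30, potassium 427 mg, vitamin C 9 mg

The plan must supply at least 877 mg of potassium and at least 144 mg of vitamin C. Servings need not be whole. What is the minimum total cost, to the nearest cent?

$1.79

At the optimum either one food covers both requirements or two foods hit both targets exactly; no other combination can be cheaper.
orange only: max(877/277, 144/60) = 3.166 servings → $2.22.
banana only: max(877/427, 144/9) = 16 servings → $4.80.
orange + banana with both tight: 2.317 servings and 0.5505 servings → $1.79.
Cheapest feasible corner: $1.79.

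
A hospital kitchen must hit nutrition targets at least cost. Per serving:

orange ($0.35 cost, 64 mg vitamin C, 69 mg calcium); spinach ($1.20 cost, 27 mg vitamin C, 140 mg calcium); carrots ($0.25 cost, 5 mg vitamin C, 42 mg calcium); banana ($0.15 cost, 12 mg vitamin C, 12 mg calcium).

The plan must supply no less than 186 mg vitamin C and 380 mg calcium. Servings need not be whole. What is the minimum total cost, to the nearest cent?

A basic optimal solution has at most two foods positive. Try each food alone and each pair with both targets met exactly.
orange only: max(186/64, 380/69) = 5.507 servings → $1.93.
spinach only: max(186/27, 380/140) = 6.889 servings → $8.27.
carrots only: max(186/5, 380/42) = 37.2 servings → $9.30.
banana only: max(186/12, 380/12) = 31.67 servings → $4.75.
orange + spinach with both tight: 2.223 servings and 1.618 servings → $2.72.
orange + carrots with both tight: 2.523 servings and 4.902 servings → $2.11.
orange + banana: the both-tight solution has a negative serving — not a feasible corner.
spinach + carrots: the both-tight solution has a negative serving — not a feasible corner.
spinach + banana with both tight: 1.717 servings and 11.64 servings → $3.81.
carrots + banana with both tight: 5.243 servings and 13.32 servings → $3.31.
The minimum over all feasible corners is $1.93.

$1.93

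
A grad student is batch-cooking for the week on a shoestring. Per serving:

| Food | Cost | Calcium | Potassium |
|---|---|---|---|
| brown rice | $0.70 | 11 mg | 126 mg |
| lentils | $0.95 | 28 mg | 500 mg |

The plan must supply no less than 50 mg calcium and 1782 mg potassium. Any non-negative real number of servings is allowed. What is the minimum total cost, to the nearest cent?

Two binding constraints pin down two serving amounts, so the optimal mix uses at most two foods. The candidates are each food alone (scaled to the tighter of calcium/potassium) and each pair with both constraints tight.
brown rice only: max(50/11, 1782/126) = 14.14 servings → $9.90.
lentils only: max(50/28, 1782/500) = 3.564 servings → $3.39.
brown rice + lentils with both targets exact would need a negative amount; discard.
So the least-cost plan costs $3.39.

$3.39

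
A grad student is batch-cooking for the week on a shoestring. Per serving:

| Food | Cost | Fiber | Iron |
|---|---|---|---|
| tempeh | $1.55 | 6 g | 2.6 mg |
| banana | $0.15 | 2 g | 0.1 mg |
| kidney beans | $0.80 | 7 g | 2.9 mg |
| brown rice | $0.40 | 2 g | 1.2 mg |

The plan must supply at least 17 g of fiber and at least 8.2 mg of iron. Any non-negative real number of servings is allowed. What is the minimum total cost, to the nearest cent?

tempeh only: max(17/6, 8.2/2.6) = 3.154 servings → $4.89.
banana only: max(17/2, 8.2/0.1) = 82 servings → $12.30.
kidney beans only: max(17/7, 8.2/2.9) = 2.828 servings → $2.26.
brown rice only: max(17/2, 8.2/1.2) = 8.5 servings → $3.40.
tempeh + banana with both targets exact would need a negative amount; discard.
tempeh + kidney beans: the both-tight solution has a negative serving — not a feasible corner.
tempeh + brown rice with both tight: 2 servings and 2.5 servings → $4.10.
banana + kidney beans: the both-tight solution has a negative serving — not a feasible corner.
banana + brown rice with both tight: 1.818 servings and 6.682 servings → $2.95.
kidney beans + brown rice with both tight: 1.538 servings and 3.115 servings → $2.48.
The minimum over all feasible corners is $2.26.

$2.26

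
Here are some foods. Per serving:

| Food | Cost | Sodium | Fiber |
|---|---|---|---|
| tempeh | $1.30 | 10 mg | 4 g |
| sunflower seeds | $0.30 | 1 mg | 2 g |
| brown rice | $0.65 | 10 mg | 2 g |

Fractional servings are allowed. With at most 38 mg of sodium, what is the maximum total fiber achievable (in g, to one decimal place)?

Fiber per mg sodium: sunflower seeds 2, tempeh 0.4, brown rice 0.2.
With no serving limits, spend the whole sodium allowance on sunflower seeds: 38 mg / 1 mg × 2 g = 76.0 g.

76.0 g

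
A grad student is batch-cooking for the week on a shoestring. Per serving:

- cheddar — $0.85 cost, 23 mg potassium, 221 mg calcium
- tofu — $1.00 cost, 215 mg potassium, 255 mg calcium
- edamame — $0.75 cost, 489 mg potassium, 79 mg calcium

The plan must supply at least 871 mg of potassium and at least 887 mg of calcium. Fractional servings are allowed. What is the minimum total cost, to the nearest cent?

$3.61

At the optimum either one food covers both requirements or two foods hit both targets exactly; no other combination can be cheaper.
cheddar only: max(871/23, 887/221) = 37.87 servings → $32.19.
tofu only: max(871/215, 887/255) = 4.051 servings → $4.05.
edamame only: max(871/489, 887/79) = 11.23 servings → $8.42.
cheddar + tofu: intersection lies outside the first quadrant.
cheddar + edamame with both tight: 3.435 servings and 1.62 servings → $4.13.
tofu + edamame with both tight: 3.388 servings and 0.2915 servings → $3.61.
Cheapest feasible corner: $3.61.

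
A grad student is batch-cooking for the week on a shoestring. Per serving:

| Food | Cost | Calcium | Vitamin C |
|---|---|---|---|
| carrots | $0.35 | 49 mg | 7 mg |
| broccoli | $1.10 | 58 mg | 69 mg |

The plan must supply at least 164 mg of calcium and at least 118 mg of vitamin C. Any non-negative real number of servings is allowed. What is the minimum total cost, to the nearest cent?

$2.24

For a min-cost LP with two ≥-constraints, a basic feasible solution has at most two positive variables.
carrots only: max(164/49, 118/7) = 16.86 servings → $5.90.
broccoli only: max(164/58, 118/69) = 2.828 servings → $3.11.
carrots + broccoli with both tight: 1.503 servings and 1.558 servings → $2.24.
Cheapest feasible corner: $2.24.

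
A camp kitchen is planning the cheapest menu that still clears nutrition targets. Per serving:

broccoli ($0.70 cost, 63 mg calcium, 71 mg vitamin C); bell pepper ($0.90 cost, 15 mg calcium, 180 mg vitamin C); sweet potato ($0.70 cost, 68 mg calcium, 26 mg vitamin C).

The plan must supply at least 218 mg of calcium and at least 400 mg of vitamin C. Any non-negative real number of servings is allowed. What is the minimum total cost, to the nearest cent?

$3.12

With two linear requirements the optimum uses one or two foods; enumerate the corners.
broccoli only: max(218/63, 400/71) = 5.634 servings → $3.94.
bell pepper only: max(218/15, 400/180) = 14.53 servings → $13.08.
sweet potato only: max(218/68, 400/26) = 15.38 servings → $10.77.
broccoli + bell pepper with both tight: 3.235 servings and 0.9462 servings → $3.12.
broccoli + sweet potato: intersection lies outside the first quadrant.
bell pepper + sweet potato with both tight: 1.817 servings and 2.805 servings → $3.60.
So the least-cost plan costs $3.12.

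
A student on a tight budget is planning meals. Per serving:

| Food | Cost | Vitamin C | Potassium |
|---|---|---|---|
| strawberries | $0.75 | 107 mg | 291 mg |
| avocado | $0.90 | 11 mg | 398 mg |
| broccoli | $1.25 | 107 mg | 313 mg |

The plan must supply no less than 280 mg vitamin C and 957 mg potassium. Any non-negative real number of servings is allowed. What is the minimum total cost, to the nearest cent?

$2.40

Minimising a linear cost over {vitamin C ≥ 280, potassium ≥ 957, servings ≥ 0} — the optimum is at a vertex, using one or two foods.
strawberries only: max(280/107, 957/291) = 3.289 servings → $2.47.
avocado only: max(280/11, 957/398) = 25.45 servings → $22.91.
broccoli only: max(280/107, 957/313) = 3.058 servings → $3.82.
strawberries + avocado with both tight: 2.562 servings and 0.5311 servings → $2.40.
strawberries + broccoli with both targets exact would need a negative amount; discard.
avocado + broccoli with both tight: 0.3771 servings and 2.578 servings → $3.56.
The minimum over all feasible corners is $2.40.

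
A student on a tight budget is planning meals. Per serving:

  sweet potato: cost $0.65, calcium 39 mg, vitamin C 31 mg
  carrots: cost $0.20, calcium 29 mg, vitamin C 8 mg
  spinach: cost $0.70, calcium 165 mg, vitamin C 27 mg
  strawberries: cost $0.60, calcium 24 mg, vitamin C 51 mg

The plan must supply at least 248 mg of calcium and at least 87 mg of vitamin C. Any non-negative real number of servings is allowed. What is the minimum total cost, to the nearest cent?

sweet potato only: max(248/39, 87/31) = 6.359 servings → $4.13.
carrots only: max(248/29, 87/8) = 10.88 servings → $2.17.
spinach only: max(248/165, 87/27) = 3.222 servings → $2.26.
strawberries only: max(248/24, 87/51) = 10.33 servings → $6.20.
sweet potato + carrots with both tight: 0.9182 servings and 7.317 servings → $2.06.
sweet potato + spinach with both tight: 1.886 servings and 1.057 servings → $1.97.
sweet potato + strawberries: intersection lies outside the first quadrant.
carrots + spinach with both targets exact would need a negative amount; discard.
carrots + strawberries with both tight: 8.205 servings and 0.4188 servings → $1.89.
spinach + strawberries with both tight: 1.36 servings and 0.9861 servings → $1.54.
The minimum over all feasible corners is $1.54.

$1.54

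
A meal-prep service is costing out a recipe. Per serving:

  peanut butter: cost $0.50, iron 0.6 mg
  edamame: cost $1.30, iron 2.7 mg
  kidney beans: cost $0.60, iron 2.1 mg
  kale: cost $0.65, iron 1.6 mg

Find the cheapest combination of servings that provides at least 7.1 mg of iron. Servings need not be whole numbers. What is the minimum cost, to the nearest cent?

Cost per mg of iron: kidney beans $0.2857, kale $0.4062, edamame $0.4815, peanut butter $0.8333.
With no serving limits, use only kidney beans: 7.1 mg / 2.1 mg = 3.381 servings × $0.60 = $2.03.

$2.03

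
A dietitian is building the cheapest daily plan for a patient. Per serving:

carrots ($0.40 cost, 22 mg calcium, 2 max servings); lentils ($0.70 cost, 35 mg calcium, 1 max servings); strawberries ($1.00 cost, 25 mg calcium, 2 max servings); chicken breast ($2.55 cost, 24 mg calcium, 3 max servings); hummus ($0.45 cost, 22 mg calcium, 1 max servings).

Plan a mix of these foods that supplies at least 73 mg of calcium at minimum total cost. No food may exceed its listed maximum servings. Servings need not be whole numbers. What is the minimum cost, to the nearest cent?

$1.38

Cost per mg of calcium: carrots $0.0182, lentils $0.0200, hummus $0.0205, strawberries $0.0400, chicken breast $0.1062.
Take 2 servings of carrots: +44.0 mg calcium for $0.80 (total $0.80, still need 29.0 mg).
Take 0.8286 servings of lentils: +29.0 mg calcium for $0.58 (total $1.38, still need 0.0 mg).
Filling from the cheapest source first is optimal under one linear minimum: $1.38.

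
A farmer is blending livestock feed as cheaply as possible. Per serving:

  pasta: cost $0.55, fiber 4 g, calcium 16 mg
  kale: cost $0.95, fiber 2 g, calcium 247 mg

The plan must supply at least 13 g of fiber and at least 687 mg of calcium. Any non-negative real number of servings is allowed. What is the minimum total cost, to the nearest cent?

$3.58

The cheapest plan sits at a corner of the feasible region — with two constraints it uses at most two foods.
pasta only: max(13/4, 687/16) = 42.94 servings → $23.62.
kale only: max(13/2, 687/247) = 6.5 servings → $6.17.
pasta + kale with both tight: 1.922 servings and 2.657 servings → $3.58.
Cheapest feasible corner: $3.58.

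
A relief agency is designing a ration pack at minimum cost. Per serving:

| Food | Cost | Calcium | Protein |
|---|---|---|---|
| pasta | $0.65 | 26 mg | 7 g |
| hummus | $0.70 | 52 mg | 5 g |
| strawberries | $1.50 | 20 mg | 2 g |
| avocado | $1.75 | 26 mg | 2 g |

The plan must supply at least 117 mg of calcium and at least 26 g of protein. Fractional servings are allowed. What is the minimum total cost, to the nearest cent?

Two binding constraints pin down two serving amounts, so the optimal mix uses at most two foods. The candidates are each food alone (scaled to the tighter of calcium/protein) and each pair with both constraints tight.
pasta only: max(117/26, 26/7) = 4.5 servings → $2.92.
hummus only: max(117/52, 26/5) = 5.2 servings → $3.64.
strawberries only: max(117/20, 26/2) = 13 servings → $19.50.
avocado only: max(117/26, 26/2) = 13 servings → $22.75.
pasta + hummus with both tight: 3.278 servings and 0.6111 servings → $2.56.
pasta + strawberries with both tight: 3.25 servings and 1.625 servings → $4.55.
pasta + avocado with both tight: 3.4 servings and 1.1 servings → $4.13.
hummus + strawberries: the both-tight solution has a negative serving — not a feasible corner.
hummus + avocado: the both-tight solution has a negative serving — not a feasible corner.
strawberries + avocado: intersection lies outside the first quadrant.
Cheapest feasible corner: $2.56.

$2.56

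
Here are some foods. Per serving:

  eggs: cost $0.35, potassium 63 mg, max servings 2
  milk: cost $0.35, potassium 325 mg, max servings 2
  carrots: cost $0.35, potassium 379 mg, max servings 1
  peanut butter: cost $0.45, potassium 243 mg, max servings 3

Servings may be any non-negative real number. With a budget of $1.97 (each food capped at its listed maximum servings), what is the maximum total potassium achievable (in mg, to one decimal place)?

1525.8 mg

Potassium per dollar: carrots 1083, milk 928.6, peanut butter 540, eggs 180.
Take 1 serving of carrots: spends $0.35, +379.0 mg potassium (running total 379.0 mg).
Take 2 servings of milk: spends $0.70, +650.0 mg potassium (running total 1029.0 mg).
Take 2.044 servings of peanut butter: spends $0.92, +496.8 mg potassium (running total 1525.8 mg).
Filling greedily by potassium-per-dollar is optimal for one linear limit, giving 1525.8 mg.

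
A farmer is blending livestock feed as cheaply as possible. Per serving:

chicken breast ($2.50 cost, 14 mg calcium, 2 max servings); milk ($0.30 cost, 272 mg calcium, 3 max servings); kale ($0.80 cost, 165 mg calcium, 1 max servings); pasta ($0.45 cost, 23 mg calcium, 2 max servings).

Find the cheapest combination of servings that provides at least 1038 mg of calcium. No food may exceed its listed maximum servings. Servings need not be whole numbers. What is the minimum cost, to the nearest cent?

Cost per mg of calcium: milk $0.0011, kale $0.0048, pasta $0.0196, chicken breast $0.1786.
Take 3 servings of milk: +816.0 mg calcium for $0.90 (total $0.90, still need 222.0 mg).
Take 1 serving of kale: +165.0 mg calcium for $0.80 (total $1.70, still need 57.0 mg).
Take 2 servings of pasta: +46.0 mg calcium for $0.90 (total $2.60, still need 11.0 mg).
Take 0.7857 servings of chicken breast: +11.0 mg calcium for $1.96 (total $4.56, still need 0.0 mg).
Filling from the cheapest source first is optimal under one linear minimum: $4.56.

$4.56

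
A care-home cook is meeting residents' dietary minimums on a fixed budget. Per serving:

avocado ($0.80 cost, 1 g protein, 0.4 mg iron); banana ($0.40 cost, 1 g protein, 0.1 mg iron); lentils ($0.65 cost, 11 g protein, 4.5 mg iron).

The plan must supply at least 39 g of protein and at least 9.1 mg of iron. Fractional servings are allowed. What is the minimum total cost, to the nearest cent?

$2.30

An LP optimum is at a vertex; with two nutrient constraints at most two foods are used. Check each candidate.
avocado only: max(39/1, 9.1/0.4) = 39 servings → $31.20.
banana only: max(39/1, 9.1/0.1) = 91 servings → $36.40.
lentils only: max(39/11, 9.1/4.5) = 3.545 servings → $2.30.
avocado + banana with both tight: 17.33 servings and 21.67 servings → $22.53.
avocado + lentils with both targets exact would need a negative amount; discard.
banana + lentils with both tight: 22.18 servings and 1.529 servings → $9.86.
So the least-cost plan costs $2.30.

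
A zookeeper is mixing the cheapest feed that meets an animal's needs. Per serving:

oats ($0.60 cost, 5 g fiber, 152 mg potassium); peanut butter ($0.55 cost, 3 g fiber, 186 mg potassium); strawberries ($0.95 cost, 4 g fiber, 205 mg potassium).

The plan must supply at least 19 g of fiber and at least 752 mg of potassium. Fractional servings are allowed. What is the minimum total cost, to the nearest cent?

$2.63

The cheapest plan sits at a corner of the feasible region — with two constraints it uses at most two foods.
oats only: max(19/5, 752/152) = 4.947 servings → $2.97.
peanut butter only: max(19/3, 752/186) = 6.333 servings → $3.48.
strawberries only: max(19/4, 752/205) = 4.75 servings → $4.51.
oats + peanut butter with both tight: 2.696 servings and 1.84 servings → $2.63.
oats + strawberries with both tight: 2.127 servings and 2.091 servings → $3.26.
peanut butter + strawberries with both targets exact would need a negative amount; discard.
Cheapest feasible corner: $2.63.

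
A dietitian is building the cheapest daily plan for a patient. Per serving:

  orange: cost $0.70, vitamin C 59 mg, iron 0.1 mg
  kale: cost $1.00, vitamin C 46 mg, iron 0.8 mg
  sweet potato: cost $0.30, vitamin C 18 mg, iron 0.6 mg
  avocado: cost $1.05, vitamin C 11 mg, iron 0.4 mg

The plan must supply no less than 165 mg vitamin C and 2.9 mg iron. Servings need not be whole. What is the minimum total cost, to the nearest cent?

This is a tiny linear program; its minimum lies at a vertex of the feasible set. List the vertices and price them.
orange only: max(165/59, 2.9/0.1) = 29 servings → $20.30.
kale only: max(165/46, 2.9/0.8) = 3.625 servings → $3.62.
sweet potato only: max(165/18, 2.9/0.6) = 9.167 servings → $2.75.
avocado only: max(165/11, 2.9/0.4) = 15 servings → $15.75.
orange + kale: the both-tight solution has a negative serving — not a feasible corner.
orange + sweet potato with both tight: 1.393 servings and 4.601 servings → $2.36.
orange + avocado with both tight: 1.516 servings and 6.871 servings → $8.28.
kale + sweet potato with both tight: 3.545 servings and 0.1061 servings → $3.58.
kale + avocado with both tight: 3.552 servings and 0.1458 servings → $3.71.
sweet potato + avocado with both targets exact would need a negative amount; discard.
The minimum over all feasible corners is $2.36.

$2.36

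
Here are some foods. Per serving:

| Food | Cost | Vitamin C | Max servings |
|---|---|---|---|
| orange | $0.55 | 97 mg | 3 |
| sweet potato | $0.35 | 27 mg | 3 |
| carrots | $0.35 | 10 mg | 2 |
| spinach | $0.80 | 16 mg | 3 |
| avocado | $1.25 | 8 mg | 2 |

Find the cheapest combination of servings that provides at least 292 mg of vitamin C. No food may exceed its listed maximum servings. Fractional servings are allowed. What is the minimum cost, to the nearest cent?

Cost per mg of vitamin C: orange $0.0057, sweet potato $0.0130, carrots $0.0350, spinach $0.0500, avocado $0.1562.
Take 3 servings of orange: +291.0 mg vitamin C for $1.65 (total $1.65, still need 1.0 mg).
Take 0.03704 servings of sweet potato: +1.0 mg vitamin C for $0.01 (total $1.66, still need 0.0 mg).
Greedy by cheapest-per-mg is optimal for a single linear constraint, so the minimum cost is $1.66.

$1.66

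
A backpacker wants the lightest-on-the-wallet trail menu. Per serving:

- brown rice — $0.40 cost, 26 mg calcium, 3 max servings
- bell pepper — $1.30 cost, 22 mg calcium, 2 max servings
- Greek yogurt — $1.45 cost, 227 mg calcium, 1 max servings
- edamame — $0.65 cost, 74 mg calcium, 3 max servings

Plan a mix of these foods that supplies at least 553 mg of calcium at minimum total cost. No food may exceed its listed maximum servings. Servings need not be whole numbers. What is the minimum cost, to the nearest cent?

$6.14

Cost per mg of calcium: Greek yogurt $0.0064, edamame $0.0088, brown rice $0.0154, bell pepper $0.0591.
Take 1 serving of Greek yogurt: +227.0 mg calcium for $1.45 (total $1.45, still need 326.0 mg).
Take 3 servings of edamame: +222.0 mg calcium for $1.95 (total $3.40, still need 104.0 mg).
Take 3 servings of brown rice: +78.0 mg calcium for $1.20 (total $4.60, still need 26.0 mg).
Take 1.182 servings of bell pepper: +26.0 mg calcium for $1.54 (total $6.14, still need 0.0 mg).
Filling from the cheapest source first is optimal under one linear minimum: $6.14.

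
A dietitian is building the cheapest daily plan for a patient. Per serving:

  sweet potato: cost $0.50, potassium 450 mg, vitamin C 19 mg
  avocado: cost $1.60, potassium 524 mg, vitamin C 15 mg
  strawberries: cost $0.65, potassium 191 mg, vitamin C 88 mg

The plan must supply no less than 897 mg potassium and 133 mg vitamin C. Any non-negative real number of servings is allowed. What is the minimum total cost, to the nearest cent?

$1.52

At the optimum either one food covers both requirements or two foods hit both targets exactly; no other combination can be cheaper.
sweet potato only: max(897/450, 133/19) = 7 servings → $3.50.
avocado only: max(897/524, 133/15) = 8.867 servings → $14.19.
strawberries only: max(897/191, 133/88) = 4.696 servings → $3.05.
sweet potato + avocado with both targets exact would need a negative amount; discard.
sweet potato + strawberries with both tight: 1.488 servings and 1.19 servings → $1.52.
avocado + strawberries with both tight: 1.238 servings and 1.3 servings → $2.83.
Cheapest feasible corner: $1.52.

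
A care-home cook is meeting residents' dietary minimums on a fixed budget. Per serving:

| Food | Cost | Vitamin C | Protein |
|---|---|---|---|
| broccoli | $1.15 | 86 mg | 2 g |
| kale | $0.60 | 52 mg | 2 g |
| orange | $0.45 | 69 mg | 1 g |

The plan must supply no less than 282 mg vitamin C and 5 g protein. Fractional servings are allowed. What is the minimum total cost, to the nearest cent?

$2.03

Minimising a linear cost over {vitamin C ≥ 282, protein ≥ 5, servings ≥ 0} — the optimum is at a vertex, using one or two foods.
broccoli only: max(282/86, 5/2) = 3.279 servings → $3.77.
kale only: max(282/52, 5/2) = 5.423 servings → $3.25.
orange only: max(282/69, 5/1) = 5 servings → $2.25.
broccoli + kale: the both-tight solution has a negative serving — not a feasible corner.
broccoli + orange with both tight: 1.212 servings and 2.577 servings → $2.55.
kale + orange with both tight: 0.7326 servings and 3.535 servings → $2.03.
The minimum over all feasible corners is $2.03.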